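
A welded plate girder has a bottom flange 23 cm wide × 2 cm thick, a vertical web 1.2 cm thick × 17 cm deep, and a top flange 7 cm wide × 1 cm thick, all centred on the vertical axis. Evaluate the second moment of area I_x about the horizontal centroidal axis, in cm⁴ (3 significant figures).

Break the section into simple shapes (no overlaps), measuring from the bottom-left corner of the bounding box.
Bottom plate: 23 × 2, A = 46 cm², y = 1 cm, Ī = 15.333 cm⁴.
Web plate: 1.2 × 17, A = 20.4 cm², y = 10.5 cm, Ī = 491.3 cm⁴.
Top plate: 7 × 1, A = 7 cm², y = 19.5 cm, Ī = 0.58333 cm⁴.
Centroid: ȳ = ΣA·y / ΣA = 5.4046 cm.
Transfer each piece to the horizontal centroidal axis using Ī + A·d² with d = y − 5.4046:
  bottom plate: d = -4.4046 cm → contributes +907.77 cm⁴
  web plate: d = 5.0954 cm → contributes +1020.9 cm⁴
  top plate: d = 14.095 cm → contributes +1391.3 cm⁴
Total I = 3 320 cm⁴.

I_x ≈ 3320 cm⁴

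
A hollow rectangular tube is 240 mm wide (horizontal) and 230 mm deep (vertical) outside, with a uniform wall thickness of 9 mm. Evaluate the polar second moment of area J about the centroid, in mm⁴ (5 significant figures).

Decompose the section into non-overlapping parts with the origin at the bottom-left of its bounding rectangle.
Outer rectangle: 240 × 230, A = 55 200 mm², y = 115 mm, Ī = 243 340 000 mm⁴.
Inner void (subtracted): 222 × 212, A = 47 064 mm², y = 115 mm, Ī = 176 270 368 mm⁴.
By symmetry the centroid is at mid-height, ȳ = 115 mm.
All pieces are centred on the centroidal x-axis, so I = ΣĪ (holes subtracted) = 67 069 632 mm⁴.
Repeating about the centroidal y-axis gives I_y = 71 668 152 mm⁴.
Polar second moment: J = I_x + I_y = 138 737 784 mm⁴.

J ≈ 1.3874 × 10⁸ mm⁴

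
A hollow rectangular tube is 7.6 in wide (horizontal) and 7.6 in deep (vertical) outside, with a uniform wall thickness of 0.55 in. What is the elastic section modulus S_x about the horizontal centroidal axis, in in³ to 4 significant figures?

S_x ≈ 34.02 in³

Break the section into simple shapes (no overlaps), measuring from the bottom-left corner of the bounding box.
Outer rectangle: 7.6 × 7.6, A = 57.76 in², y = 3.8 in, Ī = 278.018 in⁴.
Inner void (subtracted): 6.5 × 6.5, A = 42.25 in², y = 3.8 in, Ī = 148.755 in⁴.
By symmetry the centroid is at mid-height, ȳ = 3.8 in.
All pieces are centred on the horizontal centroidal axis, so I = ΣĪ (holes subtracted) = 129.263 in⁴.
Extreme fibre distance c = 3.8 in; S = I/c = 34.0166 in³.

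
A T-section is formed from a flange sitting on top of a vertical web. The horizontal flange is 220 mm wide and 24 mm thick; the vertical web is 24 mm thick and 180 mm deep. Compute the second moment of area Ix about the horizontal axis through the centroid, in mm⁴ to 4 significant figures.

Decompose the section into non-overlapping parts with the origin at the bottom-left of its bounding rectangle.
Flange: 220 × 24, A = 5 280 mm², y = 192 mm, Ī = 253 440 mm⁴.
Web: 24 × 180, A = 4 320 mm², y = 90 mm, Ī = 11 664 000 mm⁴.
Centroid: ȳ = ΣA·y / ΣA = 146.1 mm.
Transfer each piece to the horizontal axis through the centroid using Ī + A·d² with d = y − 146.1:
  flange: d = 45.9 mm → contributes +11 377 397 mm⁴
  web: d = -56.1 mm → contributes +25 259 947 mm⁴
Total I = 36 637 344 mm⁴.

Ix ≈ 3.664 × 10⁷ mm⁴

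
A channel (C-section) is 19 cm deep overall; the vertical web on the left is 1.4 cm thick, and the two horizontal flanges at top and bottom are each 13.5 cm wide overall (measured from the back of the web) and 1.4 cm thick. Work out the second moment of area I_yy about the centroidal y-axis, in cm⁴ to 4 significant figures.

Decompose the section into non-overlapping parts with the origin at the bottom-left of its bounding rectangle.
Web: 1.4 × 19, A = 26.6 cm², x = 0.7 cm, Ī = 4.34467 cm⁴.
Top flange (beyond web): 12.1 × 1.4, A = 16.94 cm², x = 7.45 cm, Ī = 206.682 cm⁴.
Bottom flange (beyond web): 12.1 × 1.4, A = 16.94 cm², x = 7.45 cm, Ī = 206.682 cm⁴.
Centroid: x̄ = ΣA·x / ΣA = 4.48125 cm.
Transfer each piece to the centroidal y-axis using Ī + A·d² with d = x − 4.48125:
  web: d = -3.78125 cm → contributes +384.668 cm⁴
  top flange (beyond web): d = 2.96875 cm → contributes +355.982 cm⁴
  bottom flange (beyond web): d = 2.96875 cm → contributes +355.982 cm⁴
Total I = 1096.63 cm⁴.

I_yy ≈ 1097 cm⁴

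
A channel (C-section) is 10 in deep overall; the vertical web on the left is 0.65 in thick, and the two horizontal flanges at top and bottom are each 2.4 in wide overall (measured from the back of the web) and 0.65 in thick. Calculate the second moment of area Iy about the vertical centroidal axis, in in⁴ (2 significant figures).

Iy ≈ 3.2 in⁴

Break the section into simple shapes (no overlaps), measuring from the bottom-left corner of the bounding box.
Web: 0.65 × 10, A = 6.5 in², x = 0.325 in, Ī = 0.2289 in⁴.
Top flange (beyond web): 1.75 × 0.65, A = 1.138 in², x = 1.525 in, Ī = 0.2903 in⁴.
Bottom flange (beyond web): 1.75 × 0.65, A = 1.138 in², x = 1.525 in, Ī = 0.2903 in⁴.
Centroid: x̄ = ΣA·x / ΣA = 0.6361 in.
Transfer each piece to the vertical centroidal axis using Ī + A·d² with d = x − 0.6361:
  web: d = -0.3111 in → contributes +0.858 in⁴
  top flange (beyond web): d = 0.8889 in → contributes +1.189 in⁴
  bottom flange (beyond web): d = 0.8889 in → contributes +1.189 in⁴
Total I = 3.236 in⁴.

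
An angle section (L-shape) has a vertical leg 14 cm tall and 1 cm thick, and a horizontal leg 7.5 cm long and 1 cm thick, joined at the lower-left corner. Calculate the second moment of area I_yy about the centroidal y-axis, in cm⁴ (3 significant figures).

I_yy ≈ 86.5 cm⁴

Treat the section as a set of non-overlapping primitives; coordinates are from the bounding-box lower-left.
Vertical leg: 1 × 14, A = 14 cm², x = 0.5 cm, Ī = 1.1667 cm⁴.
Horizontal leg (remainder): 6.5 × 1, A = 6.5 cm², x = 4.25 cm, Ī = 22.885 cm⁴.
Centroid: x̄ = ΣA·x / ΣA = 1.689 cm.
Transfer each piece to the centroidal y-axis using Ī + A·d² with d = x − 1.689:
  vertical leg: d = -1.189 cm → contributes +20.96 cm⁴
  horizontal leg (remainder): d = 2.561 cm → contributes +65.516 cm⁴
Total I = 86.476 cm⁴.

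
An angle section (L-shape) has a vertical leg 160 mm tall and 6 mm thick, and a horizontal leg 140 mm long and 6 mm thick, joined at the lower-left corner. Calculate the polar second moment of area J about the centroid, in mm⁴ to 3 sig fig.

Break the section into simple shapes (no overlaps), measuring from the bottom-left corner of the bounding box.
Vertical leg: 6 × 160, A = 960 mm², y = 80 mm, Ī = 2 048 000 mm⁴.
Horizontal leg (remainder): 134 × 6, A = 804 mm², y = 3 mm, Ī = 2 412 mm⁴.
Centroid: ȳ = ΣA·y / ΣA = 44.905 mm.
Transfer each piece to the centroidal x-axis using Ī + A·d² with d = y − 44.905:
  vertical leg: d = 35.095 mm → contributes +3 230 409 mm⁴
  horizontal leg (remainder): d = -41.905 mm → contributes +1 414 243 mm⁴
Total I = 4 644 652 mm⁴.
For the y-axis: x̄ = 34.905 mm.
Repeating about the centroidal y-axis gives I_y = 3 349 932 mm⁴.
Polar second moment: J = I_x + I_y = 7 994 584 mm⁴.

J ≈ 7.99 × 10⁶ mm⁴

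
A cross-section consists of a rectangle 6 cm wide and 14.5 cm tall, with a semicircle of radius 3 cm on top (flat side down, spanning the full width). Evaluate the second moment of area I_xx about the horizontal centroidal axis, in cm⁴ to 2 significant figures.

Split into non-overlapping primitives; take the origin at the lower-left of the bounding box.
Rectangular body: 6 × 14.5, A = 87 cm², y = 7.25 cm, Ī = 1 524 cm⁴.
Semicircular cap: semicircle r = 3, A = 14.14 cm², y = 15.77 cm, Ī = 8.89 cm⁴.
Centroid: ȳ = ΣA·y / ΣA = 8.441 cm.
Transfer each piece to the horizontal centroidal axis using Ī + A·d² with d = y − 8.441:
  rectangular body: d = -1.191 cm → contributes +1 648 cm⁴
  semicircular cap: d = 7.332 cm → contributes +768.8 cm⁴
Total I = 2 417 cm⁴.

I_xx ≈ 2400 cm⁴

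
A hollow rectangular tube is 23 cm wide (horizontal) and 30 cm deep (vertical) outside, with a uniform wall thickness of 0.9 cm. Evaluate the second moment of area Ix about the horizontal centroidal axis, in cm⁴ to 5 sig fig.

Ix ≈ 1.2131 × 10⁴ cm⁴

Split into non-overlapping primitives; take the origin at the lower-left of the bounding box.
Outer rectangle: 23 × 30, A = 690 cm², y = 15 cm, Ī = 51 750 cm⁴.
Inner void (subtracted): 21.2 × 28.2, A = 597.84 cm², y = 15 cm, Ī = 39618.86 cm⁴.
By symmetry the centroid is at mid-height, ȳ = 15 cm.
All pieces are centred on the horizontal centroidal axis, so I = ΣĪ (holes subtracted) = 12131.14 cm⁴.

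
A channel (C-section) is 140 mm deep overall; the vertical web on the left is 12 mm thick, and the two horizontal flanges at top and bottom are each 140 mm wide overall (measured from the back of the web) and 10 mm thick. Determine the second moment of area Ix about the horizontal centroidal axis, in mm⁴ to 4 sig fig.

Decompose the section into non-overlapping parts with the origin at the bottom-left of its bounding rectangle.
Web: 12 × 140, A = 1 680 mm², y = 70 mm, Ī = 2 744 000 mm⁴.
Top flange (beyond web): 128 × 10, A = 1 280 mm², y = 135 mm, Ī = 10666.7 mm⁴.
Bottom flange (beyond web): 128 × 10, A = 1 280 mm², y = 5 mm, Ī = 10666.7 mm⁴.
By symmetry the centroid is at mid-height, ȳ = 70 mm.
Transfer each piece to the horizontal centroidal axis using Ī + A·d² with d = y − 70:
  web: d = 0 mm → contributes +2 744 000 mm⁴
  top flange (beyond web): d = 65 mm → contributes +5 418 667 mm⁴
  bottom flange (beyond web): d = -65 mm → contributes +5 418 667 mm⁴
Total I = 13 581 333 mm⁴.

Ix ≈ 1.358 × 10⁷ mm⁴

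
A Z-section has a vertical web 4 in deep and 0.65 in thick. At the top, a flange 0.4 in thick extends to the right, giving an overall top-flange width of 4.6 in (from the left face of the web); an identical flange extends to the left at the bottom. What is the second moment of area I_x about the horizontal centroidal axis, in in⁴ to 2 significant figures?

Decompose the section into non-overlapping parts with the origin at the bottom-left of its bounding rectangle.
Web: 0.65 × 4, A = 2.6 in², y = 2 in, Ī = 3.467 in⁴.
Top flange (beyond web): 3.95 × 0.4, A = 1.58 in², y = 3.8 in, Ī = 0.02107 in⁴.
Bottom flange (beyond web): 3.95 × 0.4, A = 1.58 in², y = 0.2 in, Ī = 0.02107 in⁴.
Centroid: ȳ = ΣA·y / ΣA = 2 in.
Transfer each piece to the horizontal centroidal axis using Ī + A·d² with d = y − 2:
  web: d = 0 in → contributes +3.467 in⁴
  top flange (beyond web): d = 1.8 in → contributes +5.14 in⁴
  bottom flange (beyond web): d = -1.8 in → contributes +5.14 in⁴
Total I = 13.75 in⁴.

I_x ≈ 14 in⁴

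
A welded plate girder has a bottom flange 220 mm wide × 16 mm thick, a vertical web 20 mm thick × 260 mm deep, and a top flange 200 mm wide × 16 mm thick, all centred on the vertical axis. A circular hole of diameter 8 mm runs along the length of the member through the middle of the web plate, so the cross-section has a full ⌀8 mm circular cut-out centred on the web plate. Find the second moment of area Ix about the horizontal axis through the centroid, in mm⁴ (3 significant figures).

Split into non-overlapping primitives; take the origin at the lower-left of the bounding box.
Bottom plate: 220 × 16, A = 3 520 mm², y = 8 mm, Ī = 75 093 mm⁴.
Web plate: 20 × 260, A = 5 200 mm², y = 146 mm, Ī = 29 293 333 mm⁴.
Top plate: 200 × 16, A = 3 200 mm², y = 284 mm, Ī = 68 267 mm⁴.
Hole (subtracted): ⌀8, A = 50.265 mm², y = 146 mm, Ī = 201.06 mm⁴.
Centroid: ȳ = ΣA·y / ΣA = 142.28 mm.
Transfer each piece to the horizontal axis through the centroid using Ī + A·d² with d = y − 142.28:
  bottom plate: d = -134.28 mm → contributes +63 544 265 mm⁴
  web plate: d = 3.7204 mm → contributes +29 365 308 mm⁴
  top plate: d = 141.72 mm → contributes +64 339 204 mm⁴
  hole: d = 3.7204 mm → contributes −896.8 mm⁴
Total I = 157 247 880 mm⁴.

Ix ≈ 1.57 × 10⁸ mm⁴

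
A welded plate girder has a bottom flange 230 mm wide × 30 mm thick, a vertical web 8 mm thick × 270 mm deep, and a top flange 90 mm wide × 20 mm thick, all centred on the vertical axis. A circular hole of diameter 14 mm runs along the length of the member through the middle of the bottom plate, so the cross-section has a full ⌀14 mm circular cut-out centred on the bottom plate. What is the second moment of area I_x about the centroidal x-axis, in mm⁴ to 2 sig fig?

I_x ≈ 1.5 × 10⁸ mm⁴

Decompose the section into non-overlapping parts with the origin at the bottom-left of its bounding rectangle.
Bottom plate: 230 × 30, A = 6 900 mm², y = 15 mm, Ī = 517 500 mm⁴.
Web plate: 8 × 270, A = 2 160 mm², y = 165 mm, Ī = 13 122 000 mm⁴.
Top plate: 90 × 20, A = 1 800 mm², y = 310 mm, Ī = 60 000 mm⁴.
Hole (subtracted): ⌀14, A = 153.9 mm², y = 15 mm, Ī = 1 886 mm⁴.
Centroid: ȳ = ΣA·y / ΣA = 94.86 mm.
Transfer each piece to the centroidal x-axis using Ī + A·d² with d = y − 94.86:
  bottom plate: d = -79.86 mm → contributes +44 524 505 mm⁴
  web plate: d = 70.14 mm → contributes +23 747 985 mm⁴
  top plate: d = 215.1 mm → contributes +83 372 390 mm⁴
  hole: d = -79.86 mm → contributes −983 676 mm⁴
Total I = 150 661 205 mm⁴.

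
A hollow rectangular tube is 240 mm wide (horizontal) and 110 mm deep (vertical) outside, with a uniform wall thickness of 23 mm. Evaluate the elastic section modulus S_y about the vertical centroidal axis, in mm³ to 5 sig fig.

Decompose the section into non-overlapping parts with the origin at the bottom-left of its bounding rectangle.
Outer rectangle: 240 × 110, A = 26 400 mm², x = 120 mm, Ī = 126 720 000 mm⁴.
Inner void (subtracted): 194 × 64, A = 12 416 mm², x = 120 mm, Ī = 38 940 715 mm⁴.
By symmetry the centroid is at mid-width, x̄ = 120 mm.
All pieces are centred on the vertical centroidal axis, so I = ΣĪ (holes subtracted) = 87 779 285 mm⁴.
Extreme fibre distance c = 120 mm; S = I/c = 731 494 mm³.

S_y ≈ 7.3149 × 10⁵ mm³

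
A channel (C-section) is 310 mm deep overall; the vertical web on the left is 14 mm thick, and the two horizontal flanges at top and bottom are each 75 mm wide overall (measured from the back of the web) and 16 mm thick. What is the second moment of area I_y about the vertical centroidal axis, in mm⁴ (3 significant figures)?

I_y ≈ 2.57 × 10⁶ mm⁴

Treat the section as a set of non-overlapping primitives; coordinates are from the bounding-box lower-left.
Web: 14 × 310, A = 4 340 mm², x = 7 mm, Ī = 70 887 mm⁴.
Top flange (beyond web): 61 × 16, A = 976 mm², x = 44.5 mm, Ī = 302 641 mm⁴.
Bottom flange (beyond web): 61 × 16, A = 976 mm², x = 44.5 mm, Ī = 302 641 mm⁴.
Centroid: x̄ = ΣA·x / ΣA = 18.634 mm.
Transfer each piece to the vertical centroidal axis using Ī + A·d² with d = x − 18.634:
  web: d = -11.634 mm → contributes +658 287 mm⁴
  top flange (beyond web): d = 25.866 mm → contributes +955 643 mm⁴
  bottom flange (beyond web): d = 25.866 mm → contributes +955 643 mm⁴
Total I = 2 569 574 mm⁴.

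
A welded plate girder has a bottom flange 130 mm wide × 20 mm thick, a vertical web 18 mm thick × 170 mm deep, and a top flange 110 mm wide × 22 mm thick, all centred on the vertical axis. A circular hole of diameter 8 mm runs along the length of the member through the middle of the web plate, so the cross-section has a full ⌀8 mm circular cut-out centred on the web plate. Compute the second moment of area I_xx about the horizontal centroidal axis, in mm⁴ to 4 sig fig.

Decompose the section into non-overlapping parts with the origin at the bottom-left of its bounding rectangle.
Bottom plate: 130 × 20, A = 2 600 mm², y = 10 mm, Ī = 86666.7 mm⁴.
Web plate: 18 × 170, A = 3 060 mm², y = 105 mm, Ī = 7 369 500 mm⁴.
Top plate: 110 × 22, A = 2 420 mm², y = 201 mm, Ī = 97606.7 mm⁴.
Hole (subtracted): ⌀8, A = 50.2655 mm², y = 105 mm, Ī = 201.062 mm⁴.
Centroid: ȳ = ΣA·y / ΣA = 103.172 mm.
Transfer each piece to the horizontal centroidal axis using Ī + A·d² with d = y − 103.172:
  bottom plate: d = -93.1718 mm → contributes +22 657 224 mm⁴
  web plate: d = 1.8282 mm → contributes +7 379 728 mm⁴
  top plate: d = 97.8282 mm → contributes +23 257 872 mm⁴
  hole: d = 1.8282 mm → contributes −369.066 mm⁴
Total I = 53 294 454 mm⁴.

I_xx ≈ 5.329 × 10⁷ mm⁴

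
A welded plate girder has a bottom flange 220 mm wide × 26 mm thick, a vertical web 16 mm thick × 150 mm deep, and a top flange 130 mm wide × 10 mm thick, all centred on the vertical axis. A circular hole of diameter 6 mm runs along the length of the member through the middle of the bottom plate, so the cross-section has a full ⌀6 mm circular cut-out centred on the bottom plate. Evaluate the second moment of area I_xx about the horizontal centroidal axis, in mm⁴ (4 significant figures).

Treat the section as a set of non-overlapping primitives; coordinates are from the bounding-box lower-left.
Bottom plate: 220 × 26, A = 5 720 mm², y = 13 mm, Ī = 322 227 mm⁴.
Web plate: 16 × 150, A = 2 400 mm², y = 101 mm, Ī = 4 500 000 mm⁴.
Top plate: 130 × 10, A = 1 300 mm², y = 181 mm, Ī = 10833.3 mm⁴.
Hole (subtracted): ⌀6, A = 28.2743 mm², y = 13 mm, Ī = 63.6173 mm⁴.
Centroid: ȳ = ΣA·y / ΣA = 58.7424 mm.
Transfer each piece to the horizontal centroidal axis using Ī + A·d² with d = y − 58.7424:
  bottom plate: d = -45.7424 mm → contributes +12 290 563 mm⁴
  web plate: d = 42.2576 mm → contributes +8 785 693 mm⁴
  top plate: d = 122.258 mm → contributes +19 441 833 mm⁴
  hole: d = -45.7424 mm → contributes −59223.9 mm⁴
Total I = 40 458 865 mm⁴.

I_xx ≈ 4.046 × 10⁷ mm⁴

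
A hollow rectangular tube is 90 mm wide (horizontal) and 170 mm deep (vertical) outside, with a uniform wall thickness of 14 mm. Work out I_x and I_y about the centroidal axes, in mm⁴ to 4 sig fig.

Split into non-overlapping primitives; take the origin at the lower-left of the bounding box.
Outer rectangle: 90 × 170, A = 15 300 mm², y = 85 mm, Ī = 36 847 500 mm⁴.
Inner void (subtracted): 62 × 142, A = 8 804 mm², y = 85 mm, Ī = 14 793 655 mm⁴.
By symmetry the centroid is at mid-height, ȳ = 85 mm.
All pieces are centred on the centroidal x-axis, so I = ΣĪ (holes subtracted) = 22 053 845 mm⁴.
Repeating about the centroidal y-axis gives I_y = 7 507 285 mm⁴.

I_x ≈ 2.205 × 10⁷ mm⁴, I_y ≈ 7.507 × 10⁶ mm⁴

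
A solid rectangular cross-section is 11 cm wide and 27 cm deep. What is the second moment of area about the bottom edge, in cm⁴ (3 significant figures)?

The section: 11 × 27, A = 297 cm², y = 13.5 cm, Ī = 18 043 cm⁴.
Transfer it to the base of the section using Ī + A·d² with d = y − 0:
  the section: d = 13.5 cm → contributes +72 171 cm⁴
Total I = 72 171 cm⁴.

I_base ≈ 7.22 × 10⁴ cm⁴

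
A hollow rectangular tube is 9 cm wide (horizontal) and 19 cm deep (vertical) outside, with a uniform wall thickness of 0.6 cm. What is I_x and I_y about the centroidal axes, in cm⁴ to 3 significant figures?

I_x ≈ 1480 cm⁴, I_y ≈ 450 cm⁴

Decompose the section into non-overlapping parts with the origin at the bottom-left of its bounding rectangle.
Outer rectangle: 9 × 19, A = 171 cm², y = 9.5 cm, Ī = 5144.3 cm⁴.
Inner void (subtracted): 7.8 × 17.8, A = 138.84 cm², y = 9.5 cm, Ī = 3665.8 cm⁴.
By symmetry the centroid is at mid-height, ȳ = 9.5 cm.
All pieces are centred on the centroidal x-axis, so I = ΣĪ (holes subtracted) = 1478.4 cm⁴.
Repeating about the centroidal y-axis gives I_y = 450.33 cm⁴.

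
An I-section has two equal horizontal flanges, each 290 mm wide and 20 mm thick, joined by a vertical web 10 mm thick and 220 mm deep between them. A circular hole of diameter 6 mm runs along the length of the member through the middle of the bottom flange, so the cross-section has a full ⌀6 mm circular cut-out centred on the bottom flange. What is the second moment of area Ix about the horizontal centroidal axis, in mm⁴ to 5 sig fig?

Ix ≈ 1.7589 × 10⁸ mm⁴

Treat the section as a set of non-overlapping primitives; coordinates are from the bounding-box lower-left.
Bottom flange: 290 × 20, A = 5 800 mm², y = 10 mm, Ī = 193333.3 mm⁴.
Web: 10 × 220, A = 2 200 mm², y = 130 mm, Ī = 8 873 333 mm⁴.
Top flange: 290 × 20, A = 5 800 mm², y = 250 mm, Ī = 193333.3 mm⁴.
Hole (subtracted): ⌀6, A = 28.27433 mm², y = 10 mm, Ī = 63.61725 mm⁴.
Centroid: ȳ = ΣA·y / ΣA = 130.2464 mm.
Transfer each piece to the horizontal centroidal axis using Ī + A·d² with d = y − 130.2464:
  bottom flange: d = -120.2464 mm → contributes +84 056 630 mm⁴
  web: d = -0.2463685 mm → contributes +8 873 467 mm⁴
  top flange: d = 119.7536 mm → contributes +83 370 740 mm⁴
  hole: d = -120.2464 mm → contributes −408887.6 mm⁴
Total I = 175 891 950 mm⁴.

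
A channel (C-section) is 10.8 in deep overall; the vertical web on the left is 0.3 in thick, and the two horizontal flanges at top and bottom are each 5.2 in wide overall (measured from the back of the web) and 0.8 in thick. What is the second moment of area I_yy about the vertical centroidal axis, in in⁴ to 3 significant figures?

I_yy ≈ 31.2 in⁴

Break the section into simple shapes (no overlaps), measuring from the bottom-left corner of the bounding box.
Web: 0.3 × 10.8, A = 3.24 in², x = 0.15 in, Ī = 0.0243 in⁴.
Top flange (beyond web): 4.9 × 0.8, A = 3.92 in², x = 2.75 in, Ī = 7.8433 in⁴.
Bottom flange (beyond web): 4.9 × 0.8, A = 3.92 in², x = 2.75 in, Ī = 7.8433 in⁴.
Centroid: x̄ = ΣA·x / ΣA = 1.9897 in.
Transfer each piece to the vertical centroidal axis using Ī + A·d² with d = x − 1.9897:
  web: d = -1.8397 in → contributes +10.99 in⁴
  top flange (beyond web): d = 0.76029 in → contributes +10.109 in⁴
  bottom flange (beyond web): d = 0.76029 in → contributes +10.109 in⁴
Total I = 31.209 in⁴.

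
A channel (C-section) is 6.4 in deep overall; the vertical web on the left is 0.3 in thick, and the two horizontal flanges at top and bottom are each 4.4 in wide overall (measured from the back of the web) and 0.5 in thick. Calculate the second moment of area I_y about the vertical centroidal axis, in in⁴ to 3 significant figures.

I_y ≈ 12.1 in⁴

Treat the section as a set of non-overlapping primitives; coordinates are from the bounding-box lower-left.
Web: 0.3 × 6.4, A = 1.92 in², x = 0.15 in, Ī = 0.0144 in⁴.
Top flange (beyond web): 4.1 × 0.5, A = 2.05 in², x = 2.35 in, Ī = 2.8717 in⁴.
Bottom flange (beyond web): 4.1 × 0.5, A = 2.05 in², x = 2.35 in, Ī = 2.8717 in⁴.
Centroid: x̄ = ΣA·x / ΣA = 1.6483 in.
Transfer each piece to the vertical centroidal axis using Ī + A·d² with d = x − 1.6483:
  web: d = -1.4983 in → contributes +4.3248 in⁴
  top flange (beyond web): d = 0.70166 in → contributes +3.881 in⁴
  bottom flange (beyond web): d = 0.70166 in → contributes +3.881 in⁴
Total I = 12.087 in⁴.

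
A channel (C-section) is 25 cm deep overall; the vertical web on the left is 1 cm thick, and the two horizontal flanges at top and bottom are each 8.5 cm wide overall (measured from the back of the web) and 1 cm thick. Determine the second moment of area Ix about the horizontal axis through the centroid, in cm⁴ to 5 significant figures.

Ix ≈ 3463.3 cm⁴

Split into non-overlapping primitives; take the origin at the lower-left of the bounding box.
Web: 1 × 25, A = 25 cm², y = 12.5 cm, Ī = 1302.083 cm⁴.
Top flange (beyond web): 7.5 × 1, A = 7.5 cm², y = 24.5 cm, Ī = 0.625 cm⁴.
Bottom flange (beyond web): 7.5 × 1, A = 7.5 cm², y = 0.5 cm, Ī = 0.625 cm⁴.
By symmetry the centroid is at mid-height, ȳ = 12.5 cm.
Transfer each piece to the horizontal axis through the centroid using Ī + A·d² with d = y − 12.5:
  web: d = 0 cm → contributes +1302.083 cm⁴
  top flange (beyond web): d = 12 cm → contributes +1080.625 cm⁴
  bottom flange (beyond web): d = -12 cm → contributes +1080.625 cm⁴
Total I = 3463.333 cm⁴.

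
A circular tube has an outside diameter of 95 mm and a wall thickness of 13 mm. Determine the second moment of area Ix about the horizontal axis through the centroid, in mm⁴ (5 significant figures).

Ix ≈ 2.8855 × 10⁶ mm⁴

Treat the section as a set of non-overlapping primitives; coordinates are from the bounding-box lower-left.
Outer circle: ⌀95, A = 7088.218 mm², y = 47.5 mm, Ī = 3 998 198 mm⁴.
Bore (subtracted): ⌀69, A = 3739.281 mm², y = 47.5 mm, Ī = 1 112 670 mm⁴.
By symmetry the centroid is at mid-height, ȳ = 47.5 mm.
All pieces are centred on the horizontal axis through the centroid, so I = ΣĪ (holes subtracted) = 2 885 529 mm⁴.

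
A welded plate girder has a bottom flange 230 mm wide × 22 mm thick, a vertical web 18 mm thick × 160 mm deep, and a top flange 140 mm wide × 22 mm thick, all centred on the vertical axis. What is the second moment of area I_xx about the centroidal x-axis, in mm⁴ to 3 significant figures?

I_xx ≈ 7.09 × 10⁷ mm⁴

Decompose the section into non-overlapping parts with the origin at the bottom-left of its bounding rectangle.
Bottom plate: 230 × 22, A = 5 060 mm², y = 11 mm, Ī = 204 087 mm⁴.
Web plate: 18 × 160, A = 2 880 mm², y = 102 mm, Ī = 6 144 000 mm⁴.
Top plate: 140 × 22, A = 3 080 mm², y = 193 mm, Ī = 124 227 mm⁴.
Centroid: ȳ = ΣA·y / ΣA = 85.65 mm.
Transfer each piece to the centroidal x-axis using Ī + A·d² with d = y − 85.65:
  bottom plate: d = -74.65 mm → contributes +28 401 351 mm⁴
  web plate: d = 16.35 mm → contributes +6 913 914 mm⁴
  top plate: d = 107.35 mm → contributes +35 618 396 mm⁴
Total I = 70 933 661 mm⁴.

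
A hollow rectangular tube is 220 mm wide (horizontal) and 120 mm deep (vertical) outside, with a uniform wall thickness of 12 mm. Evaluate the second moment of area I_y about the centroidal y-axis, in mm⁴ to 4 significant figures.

Break the section into simple shapes (no overlaps), measuring from the bottom-left corner of the bounding box.
Outer rectangle: 220 × 120, A = 26 400 mm², x = 110 mm, Ī = 106 480 000 mm⁴.
Inner void (subtracted): 196 × 96, A = 18 816 mm², x = 110 mm, Ī = 60 236 288 mm⁴.
By symmetry the centroid is at mid-width, x̄ = 110 mm.
All pieces are centred on the centroidal y-axis, so I = ΣĪ (holes subtracted) = 46 243 712 mm⁴.

I_y ≈ 4.624 × 10⁷ mm⁴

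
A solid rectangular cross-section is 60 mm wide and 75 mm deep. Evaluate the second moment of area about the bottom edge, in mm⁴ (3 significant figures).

I_base ≈ 8.44 × 10⁶ mm⁴

The section: 60 × 75, A = 4 500 mm², y = 37.5 mm, Ī = 2 109 375 mm⁴.
Transfer it to a horizontal axis along the bottom face using Ī + A·d² with d = y − 0:
  the section: d = 37.5 mm → contributes +8 437 500 mm⁴
Total I = 8 437 500 mm⁴.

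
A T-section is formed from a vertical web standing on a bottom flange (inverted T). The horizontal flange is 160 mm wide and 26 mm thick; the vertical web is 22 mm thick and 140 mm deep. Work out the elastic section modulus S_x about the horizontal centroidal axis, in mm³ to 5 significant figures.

S_x ≈ 1.4833 × 10⁵ mm³

Decompose the section into non-overlapping parts with the origin at the bottom-left of its bounding rectangle.
Flange: 160 × 26, A = 4 160 mm², y = 13 mm, Ī = 234346.7 mm⁴.
Web: 22 × 140, A = 3 080 mm², y = 96 mm, Ī = 5 030 667 mm⁴.
Centroid: ȳ = ΣA·y / ΣA = 48.30939 mm.
Transfer each piece to the horizontal centroidal axis using Ī + A·d² with d = y − 48.30939:
  flange: d = -35.30939 mm → contributes +5 420 840 mm⁴
  web: d = 47.69061 mm → contributes +12 035 800 mm⁴
Total I = 17 456 640 mm⁴.
Extreme fibre distance c = 117.6906 mm; S = I/c = 148326.5 mm³.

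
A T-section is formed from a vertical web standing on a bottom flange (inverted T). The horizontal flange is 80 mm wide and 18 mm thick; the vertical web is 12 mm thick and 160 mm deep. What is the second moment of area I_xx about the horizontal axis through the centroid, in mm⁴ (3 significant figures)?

Break the section into simple shapes (no overlaps), measuring from the bottom-left corner of the bounding box.
Flange: 80 × 18, A = 1 440 mm², y = 9 mm, Ī = 38 880 mm⁴.
Web: 12 × 160, A = 1 920 mm², y = 98 mm, Ī = 4 096 000 mm⁴.
Centroid: ȳ = ΣA·y / ΣA = 59.857 mm.
Transfer each piece to the horizontal axis through the centroid using Ī + A·d² with d = y − 59.857:
  flange: d = -50.857 mm → contributes +3 763 367 mm⁴
  web: d = 38.143 mm → contributes +6 889 365 mm⁴
Total I = 10 652 731 mm⁴.

I_xx ≈ 1.07 × 10⁷ mm⁴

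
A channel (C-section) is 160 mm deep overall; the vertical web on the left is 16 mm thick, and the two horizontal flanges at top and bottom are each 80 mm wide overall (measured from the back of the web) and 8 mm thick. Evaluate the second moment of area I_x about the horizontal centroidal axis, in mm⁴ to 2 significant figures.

I_x ≈ 1.1 × 10⁷ mm⁴

Split into non-overlapping primitives; take the origin at the lower-left of the bounding box.
Web: 16 × 160, A = 2 560 mm², y = 80 mm, Ī = 5 461 333 mm⁴.
Top flange (beyond web): 64 × 8, A = 512 mm², y = 156 mm, Ī = 2 731 mm⁴.
Bottom flange (beyond web): 64 × 8, A = 512 mm², y = 4 mm, Ī = 2 731 mm⁴.
By symmetry the centroid is at mid-height, ȳ = 80 mm.
Transfer each piece to the horizontal centroidal axis using Ī + A·d² with d = y − 80:
  web: d = 0 mm → contributes +5 461 333 mm⁴
  top flange (beyond web): d = 76 mm → contributes +2 960 043 mm⁴
  bottom flange (beyond web): d = -76 mm → contributes +2 960 043 mm⁴
Total I = 11 381 419 mm⁴.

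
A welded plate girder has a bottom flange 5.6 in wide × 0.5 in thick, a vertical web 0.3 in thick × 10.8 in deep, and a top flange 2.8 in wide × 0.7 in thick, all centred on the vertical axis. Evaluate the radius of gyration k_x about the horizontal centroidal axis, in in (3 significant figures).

Split into non-overlapping primitives; take the origin at the lower-left of the bounding box.
Bottom plate: 5.6 × 0.5, A = 2.8 in², y = 0.25 in, Ī = 0.058333 in⁴.
Web plate: 0.3 × 10.8, A = 3.24 in², y = 5.9 in, Ī = 31.493 in⁴.
Top plate: 2.8 × 0.7, A = 1.96 in², y = 11.65 in, Ī = 0.080033 in⁴.
Centroid: ȳ = ΣA·y / ΣA = 5.3313 in.
Transfer each piece to the horizontal centroidal axis using Ī + A·d² with d = y − 5.3313:
  bottom plate: d = -5.0813 in → contributes +72.352 in⁴
  web plate: d = 0.56875 in → contributes +32.541 in⁴
  top plate: d = 6.3188 in → contributes +78.336 in⁴
Total I = 183.23 in⁴.
Radius of gyration: k = √(I/A) = √(183.23 / 8) = 4.7858 in.

k_x ≈ 4.79 in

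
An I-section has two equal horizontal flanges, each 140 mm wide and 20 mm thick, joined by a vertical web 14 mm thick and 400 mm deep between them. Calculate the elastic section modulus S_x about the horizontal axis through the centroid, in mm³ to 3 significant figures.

S_x ≈ 1.46 × 10⁶ mm³

Treat the section as a set of non-overlapping primitives; coordinates are from the bounding-box lower-left.
Bottom flange: 140 × 20, A = 2 800 mm², y = 10 mm, Ī = 93 333 mm⁴.
Web: 14 × 400, A = 5 600 mm², y = 220 mm, Ī = 74 666 667 mm⁴.
Top flange: 140 × 20, A = 2 800 mm², y = 430 mm, Ī = 93 333 mm⁴.
By symmetry the centroid is at mid-height, ȳ = 220 mm.
Transfer each piece to the horizontal axis through the centroid using Ī + A·d² with d = y − 220:
  bottom flange: d = -210 mm → contributes +123 573 333 mm⁴
  web: d = 0 mm → contributes +74 666 667 mm⁴
  top flange: d = 210 mm → contributes +123 573 333 mm⁴
Total I = 321 813 333 mm⁴.
Extreme fibre distance c = 220 mm; S = I/c = 1 462 788 mm³.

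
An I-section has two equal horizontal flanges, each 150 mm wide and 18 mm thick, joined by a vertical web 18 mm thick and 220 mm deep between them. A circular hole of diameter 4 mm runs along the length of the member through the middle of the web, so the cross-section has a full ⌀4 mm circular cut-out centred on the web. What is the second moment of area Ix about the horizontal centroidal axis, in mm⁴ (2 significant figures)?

Ix ≈ 9.3 × 10⁷ mm⁴

Decompose the section into non-overlapping parts with the origin at the bottom-left of its bounding rectangle.
Bottom flange: 150 × 18, A = 2 700 mm², y = 9 mm, Ī = 72 900 mm⁴.
Web: 18 × 220, A = 3 960 mm², y = 128 mm, Ī = 15 972 000 mm⁴.
Top flange: 150 × 18, A = 2 700 mm², y = 247 mm, Ī = 72 900 mm⁴.
Hole (subtracted): ⌀4, A = 12.57 mm², y = 128 mm, Ī = 12.57 mm⁴.
By symmetry the centroid is at mid-height, ȳ = 128 mm.
Transfer each piece to the horizontal centroidal axis using Ī + A·d² with d = y − 128:
  bottom flange: d = -119 mm → contributes +38 307 600 mm⁴
  web: d = 0 mm → contributes +15 972 000 mm⁴
  top flange: d = 119 mm → contributes +38 307 600 mm⁴
  hole: d = 0 mm → contributes −12.57 mm⁴
Total I = 92 587 187 mm⁴.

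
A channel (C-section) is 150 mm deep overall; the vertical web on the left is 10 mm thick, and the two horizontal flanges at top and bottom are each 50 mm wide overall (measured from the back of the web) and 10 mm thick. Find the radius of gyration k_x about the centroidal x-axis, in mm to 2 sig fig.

k_x ≈ 54 mm

Decompose the section into non-overlapping parts with the origin at the bottom-left of its bounding rectangle.
Web: 10 × 150, A = 1 500 mm², y = 75 mm, Ī = 2 812 500 mm⁴.
Top flange (beyond web): 40 × 10, A = 400 mm², y = 145 mm, Ī = 3 333 mm⁴.
Bottom flange (beyond web): 40 × 10, A = 400 mm², y = 5 mm, Ī = 3 333 mm⁴.
By symmetry the centroid is at mid-height, ȳ = 75 mm.
Transfer each piece to the centroidal x-axis using Ī + A·d² with d = y − 75:
  web: d = 0 mm → contributes +2 812 500 mm⁴
  top flange (beyond web): d = 70 mm → contributes +1 963 333 mm⁴
  bottom flange (beyond web): d = -70 mm → contributes +1 963 333 mm⁴
Total I = 6 739 167 mm⁴.
Radius of gyration: k = √(I/A) = √(6 739 167 / 2 300) = 54.13 mm.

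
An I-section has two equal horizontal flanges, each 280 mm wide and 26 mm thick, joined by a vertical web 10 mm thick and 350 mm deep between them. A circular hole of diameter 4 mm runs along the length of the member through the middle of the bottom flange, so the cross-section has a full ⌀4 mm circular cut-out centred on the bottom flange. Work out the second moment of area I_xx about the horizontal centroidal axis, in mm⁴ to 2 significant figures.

I_xx ≈ 5.5 × 10⁸ mm⁴

Treat the section as a set of non-overlapping primitives; coordinates are from the bounding-box lower-left.
Bottom flange: 280 × 26, A = 7 280 mm², y = 13 mm, Ī = 410 107 mm⁴.
Web: 10 × 350, A = 3 500 mm², y = 201 mm, Ī = 35 729 167 mm⁴.
Top flange: 280 × 26, A = 7 280 mm², y = 389 mm, Ī = 410 107 mm⁴.
Hole (subtracted): ⌀4, A = 12.57 mm², y = 13 mm, Ī = 12.57 mm⁴.
Centroid: ȳ = ΣA·y / ΣA = 201.1 mm.
Transfer each piece to the horizontal centroidal axis using Ī + A·d² with d = y − 201.1:
  bottom flange: d = -188.1 mm → contributes +258 072 872 mm⁴
  web: d = -0.1309 mm → contributes +35 729 227 mm⁴
  top flange: d = 187.9 mm → contributes +257 356 231 mm⁴
  hole: d = -188.1 mm → contributes −444 777 mm⁴
Total I = 550 713 552 mm⁴.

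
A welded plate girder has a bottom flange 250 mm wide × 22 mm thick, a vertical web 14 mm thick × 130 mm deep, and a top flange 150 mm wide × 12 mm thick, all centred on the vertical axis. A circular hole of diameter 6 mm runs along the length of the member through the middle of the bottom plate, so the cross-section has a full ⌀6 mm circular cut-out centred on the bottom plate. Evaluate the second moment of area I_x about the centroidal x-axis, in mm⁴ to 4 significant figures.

I_x ≈ 3.436 × 10⁷ mm⁴

Break the section into simple shapes (no overlaps), measuring from the bottom-left corner of the bounding box.
Bottom plate: 250 × 22, A = 5 500 mm², y = 11 mm, Ī = 221 833 mm⁴.
Web plate: 14 × 130, A = 1 820 mm², y = 87 mm, Ī = 2 563 167 mm⁴.
Top plate: 150 × 12, A = 1 800 mm², y = 158 mm, Ī = 21 600 mm⁴.
Hole (subtracted): ⌀6, A = 28.2743 mm², y = 11 mm, Ī = 63.6173 mm⁴.
Centroid: ȳ = ΣA·y / ΣA = 55.3172 mm.
Transfer each piece to the centroidal x-axis using Ī + A·d² with d = y − 55.3172:
  bottom plate: d = -44.3172 mm → contributes +11 023 921 mm⁴
  web plate: d = 31.6828 mm → contributes +4 390 080 mm⁴
  top plate: d = 102.683 mm → contributes +19 000 356 mm⁴
  hole: d = -44.3172 mm → contributes −55594.9 mm⁴
Total I = 34 358 762 mm⁴.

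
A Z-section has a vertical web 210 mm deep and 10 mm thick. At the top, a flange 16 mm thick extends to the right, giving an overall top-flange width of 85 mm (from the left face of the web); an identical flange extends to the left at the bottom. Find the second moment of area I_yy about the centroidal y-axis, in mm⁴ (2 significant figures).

I_yy ≈ 5.5 × 10⁶ mm⁴

Break the section into simple shapes (no overlaps), measuring from the bottom-left corner of the bounding box.
Web: 10 × 210, A = 2 100 mm², x = 80 mm, Ī = 17 500 mm⁴.
Top flange (beyond web): 75 × 16, A = 1 200 mm², x = 122.5 mm, Ī = 562 500 mm⁴.
Bottom flange (beyond web): 75 × 16, A = 1 200 mm², x = 37.5 mm, Ī = 562 500 mm⁴.
Centroid: x̄ = ΣA·x / ΣA = 80 mm.
Transfer each piece to the centroidal y-axis using Ī + A·d² with d = x − 80:
  web: d = 0 mm → contributes +17 500 mm⁴
  top flange (beyond web): d = 42.5 mm → contributes +2 730 000 mm⁴
  bottom flange (beyond web): d = -42.5 mm → contributes +2 730 000 mm⁴
Total I = 5 477 500 mm⁴.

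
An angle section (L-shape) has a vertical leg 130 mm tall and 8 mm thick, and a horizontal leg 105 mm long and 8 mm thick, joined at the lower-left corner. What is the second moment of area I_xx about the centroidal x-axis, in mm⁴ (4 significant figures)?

Split into non-overlapping primitives; take the origin at the lower-left of the bounding box.
Vertical leg: 8 × 130, A = 1 040 mm², y = 65 mm, Ī = 1 464 667 mm⁴.
Horizontal leg (remainder): 97 × 8, A = 776 mm², y = 4 mm, Ī = 4138.67 mm⁴.
Centroid: ȳ = ΣA·y / ΣA = 38.9339 mm.
Transfer each piece to the centroidal x-axis using Ī + A·d² with d = y − 38.9339:
  vertical leg: d = 26.0661 mm → contributes +2 171 285 mm⁴
  horizontal leg (remainder): d = -34.9339 mm → contributes +951 153 mm⁴
Total I = 3 122 437 mm⁴.

I_xx ≈ 3.122 × 10⁶ mm⁴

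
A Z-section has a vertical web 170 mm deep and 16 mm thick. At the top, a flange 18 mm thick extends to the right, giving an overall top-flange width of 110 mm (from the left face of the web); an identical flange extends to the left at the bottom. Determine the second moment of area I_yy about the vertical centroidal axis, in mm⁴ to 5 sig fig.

Break the section into simple shapes (no overlaps), measuring from the bottom-left corner of the bounding box.
Web: 16 × 170, A = 2 720 mm², x = 102 mm, Ī = 58026.67 mm⁴.
Top flange (beyond web): 94 × 18, A = 1 692 mm², x = 157 mm, Ī = 1 245 876 mm⁴.
Bottom flange (beyond web): 94 × 18, A = 1 692 mm², x = 47 mm, Ī = 1 245 876 mm⁴.
Centroid: x̄ = ΣA·x / ΣA = 102 mm.
Transfer each piece to the vertical centroidal axis using Ī + A·d² with d = x − 102:
  web: d = 0 mm → contributes +58026.67 mm⁴
  top flange (beyond web): d = 55 mm → contributes +6 364 176 mm⁴
  bottom flange (beyond web): d = -55 mm → contributes +6 364 176 mm⁴
Total I = 12 786 379 mm⁴.

I_yy ≈ 1.2786 × 10⁷ mm⁴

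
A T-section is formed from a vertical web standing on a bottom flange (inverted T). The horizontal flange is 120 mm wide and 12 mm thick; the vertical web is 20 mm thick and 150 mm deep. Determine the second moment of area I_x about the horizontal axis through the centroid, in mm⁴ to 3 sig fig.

Treat the section as a set of non-overlapping primitives; coordinates are from the bounding-box lower-left.
Flange: 120 × 12, A = 1 440 mm², y = 6 mm, Ī = 17 280 mm⁴.
Web: 20 × 150, A = 3 000 mm², y = 87 mm, Ī = 5 625 000 mm⁴.
Centroid: ȳ = ΣA·y / ΣA = 60.73 mm.
Transfer each piece to the horizontal axis through the centroid using Ī + A·d² with d = y − 60.73:
  flange: d = -54.73 mm → contributes +4 330 574 mm⁴
  web: d = 26.27 mm → contributes +7 695 381 mm⁴
Total I = 12 025 956 mm⁴.

I_x ≈ 1.20 × 10⁷ mm⁴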